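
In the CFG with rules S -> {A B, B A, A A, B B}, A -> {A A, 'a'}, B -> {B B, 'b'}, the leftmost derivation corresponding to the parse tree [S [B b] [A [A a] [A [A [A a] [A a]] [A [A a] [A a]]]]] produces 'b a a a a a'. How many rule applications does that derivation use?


Every bracketed nonterminal node [X ...] in the tree is produced by exactly one rule application.
Reading the tree off as a leftmost derivation:
  Step 1: S  =>  B A   (applied S -> B A)
  Step 2: B A  =>  b A   (applied B -> b)
  Step 3: b A  =>  b A A   (applied A -> A A)
  Step 4: b A A  =>  b a A   (applied A -> a)
  Step 5: b a A  =>  b a A A   (applied A -> A A)
  Step 6: b a A A  =>  b a A A A   (applied A -> A A)
  Step 7: b a A A A  =>  b a a A A   (applied A -> a)
  Step 8: b a a A A  =>  b a a a A   (applied A -> a)
  Step 9: b a a a A  =>  b a a a A A   (applied A -> A A)
  Step 10: b a a a A A  =>  b a a a a A   (applied A -> a)
  Step 11: b a a a a A  =>  b a a a a a   (applied A -> a)
Final yield: b a a a a a
Total rewrite steps: 11

11


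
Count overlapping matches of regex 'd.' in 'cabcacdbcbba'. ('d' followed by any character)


Pattern: d. means 'd' followed by any character.
Scanning 'cabcacdbcbba' position-by-position:
  Pos 0: window 'ca' -> no
  Pos 1: window 'ab' -> no
  Pos 2: window 'bc' -> no
  Pos 3: window 'ca' -> no
  Pos 4: window 'ac' -> no
  Pos 5: window 'cd' -> no
  Pos 6: window 'db' -> MATCH
  Pos 7: window 'bc' -> no
  Pos 8: window 'cb' -> no
  Pos 9: window 'bb' -> no
  Pos 10: window 'ba' -> no
  Pos 11: window 'a' -> no
Total matches: 1

1


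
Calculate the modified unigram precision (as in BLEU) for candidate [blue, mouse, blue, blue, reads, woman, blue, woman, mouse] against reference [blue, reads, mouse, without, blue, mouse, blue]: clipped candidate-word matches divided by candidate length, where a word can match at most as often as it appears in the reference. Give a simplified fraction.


Reference word counts: {'blue': 3, 'mouse': 2, 'reads': 1, 'without': 1}
Checking each candidate word (with clipping):
  'blue' -> in reference (ref count 3, used 1/3) -> match (matches: 1)
  'mouse' -> in reference (ref count 2, used 1/2) -> match (matches: 2)
  'blue' -> in reference (ref count 3, used 2/3) -> match (matches: 3)
  'blue' -> in reference (ref count 3, used 3/3) -> match (matches: 4)
  'reads' -> in reference (ref count 1, used 1/1) -> match (matches: 5)
  'woman' -> not in reference -> no match (matches: 5)
  'blue' -> ref count 3 already used up (3/3) -> clipped, no match (matches: 5)
  'woman' -> not in reference -> no match (matches: 5)
  'mouse' -> in reference (ref count 2, used 2/2) -> match (matches: 6)
Clipped matches: 6, Candidate length: 9
Precision = 6/9 = 2/3

2/3


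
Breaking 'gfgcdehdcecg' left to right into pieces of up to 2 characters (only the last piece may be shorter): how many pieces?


'gfgcdehdcecg' has 12 characters.
Chunking with max size 2:
  Chunk 1: 'gf' (positions 0-1)
  Chunk 2: 'gc' (positions 2-3)
  Chunk 3: 'de' (positions 4-5)
  Chunk 4: 'hd' (positions 6-7)
  Chunk 5: 'ce' (positions 8-9)
  Chunk 6: 'cg' (positions 10-11)
Total chunks: ceil(12 / 2) = 6

6


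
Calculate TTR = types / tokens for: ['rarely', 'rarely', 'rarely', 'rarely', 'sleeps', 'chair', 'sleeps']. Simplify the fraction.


Tokens: 7
Unique types: ('chair', 'rarely', 'sleeps') = 3
TTR = 3/7
Already in lowest terms.

3/7


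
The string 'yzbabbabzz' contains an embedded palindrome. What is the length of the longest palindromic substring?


Scanning 'yzbabbabzz' for palindromic substrings.
Substring at positions 1-8: 'zbabbabz'.
Check: reverse('zbabbabz') = 'zbabbabz' -> palindrome confirmed.
Neighbouring characters ('y' / 'z') break symmetry, so it cannot extend further.
No longer palindromic substring exists; longest length = 8

8


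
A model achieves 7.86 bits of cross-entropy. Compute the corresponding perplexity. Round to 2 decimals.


Perplexity formula: PP = 2^H
H = 7.86
PP = 2^7.86
Decompose: 2^7.86 = 2^7 * 2^0.86
2^7 = 128, 2^0.86 ~ 1.8150383
PP ~ 128 * 1.8150383 = 232.3249024
Rounded to 2 decimals: 232.32

232.32


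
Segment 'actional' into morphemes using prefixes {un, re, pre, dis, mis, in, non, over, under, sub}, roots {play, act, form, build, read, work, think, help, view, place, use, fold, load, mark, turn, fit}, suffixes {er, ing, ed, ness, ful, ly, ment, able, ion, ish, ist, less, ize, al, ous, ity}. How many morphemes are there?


Segmenting 'actional' against the inventory:
  'act' -> root (morpheme 1)
  'ion' -> suffix (morpheme 2)
  'al' -> suffix (morpheme 3)
Total morphemes: 3

3


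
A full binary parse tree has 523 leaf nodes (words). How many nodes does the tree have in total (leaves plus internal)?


Leaf nodes (terminals): 523
Internal nodes = n - 1 = 523 - 1 = 522
Total = leaves + internal = 523 + 522 = 1045

1045


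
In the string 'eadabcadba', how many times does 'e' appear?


Scanning 'eadabcadba' for 'e':
  Position 0: 'e' -> MATCH (count: 1)
Total occurrences of 'e': 1

1


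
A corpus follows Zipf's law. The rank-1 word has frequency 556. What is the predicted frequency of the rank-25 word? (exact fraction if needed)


Zipf's law: freq(rank) = f1 / rank
f1 = 556, rank = 25
freq = 556 / 25
GCD(556, 25) = 1
Simplified: 556/25

556/25


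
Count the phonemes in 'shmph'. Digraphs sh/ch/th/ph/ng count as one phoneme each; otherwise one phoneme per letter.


Parsing 'shmph' greedily, digraphs first:
  'sh' -> digraph (1 consonant phoneme) (phonemes so far: 1)
  'm' -> consonant phoneme (phonemes so far: 2)
  'ph' -> digraph (1 consonant phoneme) (phonemes so far: 3)
Total phonemes: 3

3


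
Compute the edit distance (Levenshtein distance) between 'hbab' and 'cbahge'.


Building DP table for s1='hbab' (len 4) and s2='cbahge' (len 6):
       c  b  a  h  g  e
    0  1  2  3  4  5  6
  h 1  1  2  3  3  4  5
  b 2  2  1  2  3  4  5
  a 3  3  2  1  2  3  4
  b 4  4  3  2  2  3  4
Edit distance = dp[4][6] = 4

4


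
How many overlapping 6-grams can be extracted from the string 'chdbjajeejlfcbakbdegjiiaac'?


String 'chdbjajeejlfcbakbdegjiiaac' has length L = 26.
Number of overlapping n-grams = L - n + 1
Substituting: 26 - 6 + 1 = 21

21


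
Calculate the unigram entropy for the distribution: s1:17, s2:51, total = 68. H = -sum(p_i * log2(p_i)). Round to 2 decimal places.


Computing entropy H = -sum(p_i * log2(p_i)):
  s1: p = 17/68 = 0.2500, -p*log2(p) = 0.5000
  s2: p = 51/68 = 0.7500, -p*log2(p) = 0.3113
H = sum of terms = 0.8113
Rounded to 2 decimals: 0.81

0.81


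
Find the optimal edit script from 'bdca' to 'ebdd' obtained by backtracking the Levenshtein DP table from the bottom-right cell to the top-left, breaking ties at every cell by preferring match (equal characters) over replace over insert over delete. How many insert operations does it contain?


Edit distance = 3. Backtracking from cell (4, 4) with preference match > replace > insert > delete,
then listing the resulting alignment 'bdca' -> 'ebdd' left to right:
  Step 1: insert 'e' [insertion #1]
  Step 2: keep 'b'
  Step 3: keep 'd'
  Step 4: delete 'c'
  Step 5: replace a->d
Total insertions: 1

1


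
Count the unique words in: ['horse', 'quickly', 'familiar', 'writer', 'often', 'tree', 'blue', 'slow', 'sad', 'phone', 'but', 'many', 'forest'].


Listing all tokens and tracking unique types:
  Token 1: 'horse' -> NEW (unique so far: 1)
  Token 2: 'quickly' -> NEW (unique so far: 2)
  Token 3: 'familiar' -> NEW (unique so far: 3)
  Token 4: 'writer' -> NEW (unique so far: 4)
  Token 5: 'often' -> NEW (unique so far: 5)
  Token 6: 'tree' -> NEW (unique so far: 6)
  Token 7: 'blue' -> NEW (unique so far: 7)
  Token 8: 'slow' -> NEW (unique so far: 8)
  Token 9: 'sad' -> NEW (unique so far: 9)
  Token 10: 'phone' -> NEW (unique so far: 10)
  Token 11: 'but' -> NEW (unique so far: 11)
  Token 12: 'many' -> NEW (unique so far: 12)
  Token 13: 'forest' -> NEW (unique so far: 13)
Unique types: ('blue', 'but', 'familiar', 'forest', 'horse', 'many', 'often', 'phone', 'quickly', 'sad', 'slow', 'tree', 'writer')
Vocabulary size: 13

13


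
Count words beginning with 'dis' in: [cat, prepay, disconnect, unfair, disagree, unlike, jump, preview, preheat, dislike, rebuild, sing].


Checking each word for prefix 'dis':
  'cat' -> no (count: 0)
  'prepay' -> no (count: 0)
  'disconnect' -> YES, starts with 'dis' (count: 1)
  'unfair' -> no (count: 1)
  'disagree' -> YES, starts with 'dis' (count: 2)
  'unlike' -> no (count: 2)
  'jump' -> no (count: 2)
  'preview' -> no (count: 2)
  'preheat' -> no (count: 2)
  'dislike' -> YES, starts with 'dis' (count: 3)
  'rebuild' -> no (count: 3)
  'sing' -> no (count: 3)
Total with prefix 'dis': 3

3


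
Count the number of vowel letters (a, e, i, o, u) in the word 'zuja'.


Scanning each character of 'zuja':
  Position 1: 'z' -> consonant (running count: 0)
  Position 2: 'u' -> vowel (running count: 1)
  Position 3: 'j' -> consonant (running count: 1)
  Position 4: 'a' -> vowel (running count: 2)
Total vowels: 2

2


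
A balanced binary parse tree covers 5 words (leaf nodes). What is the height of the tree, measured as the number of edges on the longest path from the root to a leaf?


In a balanced binary tree with n leaves the deepest leaf is ceil(log2(n)) edges below the root.
log2(5) = 2.3219
ceil(2.3219) = 3
height (edges) = 3

3


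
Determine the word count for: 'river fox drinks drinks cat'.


Counting words by splitting on spaces:
  Word 1: 'river'
  Word 2: 'fox'
  Word 3: 'drinks'
  Word 4: 'drinks'
  Word 5: 'cat'
Total words: 5

5


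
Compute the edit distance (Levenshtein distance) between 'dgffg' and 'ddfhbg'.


Building DP table for s1='dgffg' (len 5) and s2='ddfhbg' (len 6):
       d  d  f  h  b  g
    0  1  2  3  4  5  6
  d 1  0  1  2  3  4  5
  g 2  1  1  2  3  4  4
  f 3  2  2  1  2  3  4
  f 4  3  3  2  2  3  4
  g 5  4  4  3  3  3  3
Edit distance = dp[5][6] = 3

3


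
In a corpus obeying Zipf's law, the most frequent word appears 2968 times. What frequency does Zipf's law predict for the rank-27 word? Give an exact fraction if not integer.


Zipf's law: freq(rank) = f1 / rank
f1 = 2968, rank = 27
freq = 2968 / 27
GCD(2968, 27) = 1
Simplified: 2968/27

2968/27


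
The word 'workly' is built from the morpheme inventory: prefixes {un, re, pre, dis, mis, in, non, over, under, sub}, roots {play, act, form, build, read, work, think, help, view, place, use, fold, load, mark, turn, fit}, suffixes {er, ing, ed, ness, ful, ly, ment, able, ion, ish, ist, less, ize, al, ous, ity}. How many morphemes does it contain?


Segmenting 'workly' against the inventory:
  'work' -> root (morpheme 1)
  'ly' -> suffix (morpheme 2)
Total morphemes: 2

2


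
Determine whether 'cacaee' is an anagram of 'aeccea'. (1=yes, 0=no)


Sort characters of 'cacaee': 'aaccee'
Sort characters of 'aeccea': 'aaccee'
Sorted forms match -> they ARE anagrams
Result: 1

1


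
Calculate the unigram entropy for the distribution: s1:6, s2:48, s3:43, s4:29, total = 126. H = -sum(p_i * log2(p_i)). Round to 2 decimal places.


Computing entropy H = -sum(p_i * log2(p_i)):
  s1: p = 6/126 = 0.0476, -p*log2(p) = 0.2092
  s2: p = 48/126 = 0.3810, -p*log2(p) = 0.5304
  s3: p = 43/126 = 0.3413, -p*log2(p) = 0.5293
  s4: p = 29/126 = 0.2302, -p*log2(p) = 0.4878
H = sum of terms = 1.7567
Rounded to 2 decimals: 1.76

1.76


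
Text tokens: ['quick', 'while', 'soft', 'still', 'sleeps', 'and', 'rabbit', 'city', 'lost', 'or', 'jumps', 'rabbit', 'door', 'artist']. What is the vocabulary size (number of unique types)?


Listing all tokens and tracking unique types:
  Token 1: 'quick' -> NEW (unique so far: 1)
  Token 2: 'while' -> NEW (unique so far: 2)
  Token 3: 'soft' -> NEW (unique so far: 3)
  Token 4: 'still' -> NEW (unique so far: 4)
  Token 5: 'sleeps' -> NEW (unique so far: 5)
  Token 6: 'and' -> NEW (unique so far: 6)
  Token 7: 'rabbit' -> NEW (unique so far: 7)
  Token 8: 'city' -> NEW (unique so far: 8)
  Token 9: 'lost' -> NEW (unique so far: 9)
  Token 10: 'or' -> NEW (unique so far: 10)
  Token 11: 'jumps' -> NEW (unique so far: 11)
  Token 12: 'rabbit' -> duplicate (unique so far: 11)
  Token 13: 'door' -> NEW (unique so far: 12)
  Token 14: 'artist' -> NEW (unique so far: 13)
Unique types: ('and', 'artist', 'city', 'door', 'jumps', 'lost', 'or', 'quick', 'rabbit', 'sleeps', 'soft', 'still', 'while')
Vocabulary size: 13

13


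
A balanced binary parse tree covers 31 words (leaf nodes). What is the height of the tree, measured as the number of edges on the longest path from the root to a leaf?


In a balanced binary tree with n leaves the deepest leaf is ceil(log2(n)) edges below the root.
log2(31) = 4.9542
ceil(4.9542) = 5
height (edges) = 5

5


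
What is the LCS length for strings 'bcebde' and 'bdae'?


DP table for LCS of 'bcebde' and 'bdae':
       b  d  a  e
    0  0  0  0  0
  b 0  1  1  1  1
  c 0  1  1  1  1
  e 0  1  1  1  2
  b 0  1  1  1  2
  d 0  1  2  2  2
  e 0  1  2  2  3
LCS: 'bde'
LCS length = 3

3


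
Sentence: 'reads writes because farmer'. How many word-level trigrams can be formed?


Word trigrams from [4] words:
  Trigram 1: (reads writes because)
  Trigram 2: (writes because farmer)
Total word trigrams: 4 - 2 = 2

2


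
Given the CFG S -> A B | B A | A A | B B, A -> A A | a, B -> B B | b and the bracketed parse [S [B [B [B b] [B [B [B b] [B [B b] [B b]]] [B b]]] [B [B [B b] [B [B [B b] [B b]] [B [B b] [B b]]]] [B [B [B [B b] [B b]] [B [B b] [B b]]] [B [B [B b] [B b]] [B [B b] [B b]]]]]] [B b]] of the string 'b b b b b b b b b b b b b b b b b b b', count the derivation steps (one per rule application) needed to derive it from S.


Every bracketed nonterminal node [X ...] in the tree is produced by exactly one rule application.
Reading the tree off as a leftmost derivation:
  Step 1: S  =>  B B   (applied S -> B B)
  Step 2: B B  =>  B B B   (applied B -> B B)
  Step 3: B B B  =>  B B B B   (applied B -> B B)
  Step 4: B B B B  =>  b B B B   (applied B -> b)
  Step 5: b B B B  =>  b B B B B   (applied B -> B B)
  Step 6: b B B B B  =>  b B B B B B   (applied B -> B B)
  Step 7: b B B B B B  =>  b b B B B B   (applied B -> b)
  Step 8: b b B B B B  =>  b b B B B B B   (applied B -> B B)
  Step 9: b b B B B B B  =>  b b b B B B B   (applied B -> b)
  Step 10: b b b B B B B  =>  b b b b B B B   (applied B -> b)
  Step 11: b b b b B B B  =>  b b b b b B B   (applied B -> b)
  Step 12: b b b b b B B  =>  b b b b b B B B   (applied B -> B B)
  Step 13: b b b b b B B B  =>  b b b b b B B B B   (applied B -> B B)
  Step 14: b b b b b B B B B  =>  b b b b b b B B B   (applied B -> b)
  Step 15: b b b b b b B B B  =>  b b b b b b B B B B   (applied B -> B B)
  Step 16: b b b b b b B B B B  =>  b b b b b b B B B B B   (applied B -> B B)
  Step 17: b b b b b b B B B B B  =>  b b b b b b b B B B B   (applied B -> b)
  Step 18: b b b b b b b B B B B  =>  b b b b b b b b B B B   (applied B -> b)
  Step 19: b b b b b b b b B B B  =>  b b b b b b b b B B B B   (applied B -> B B)
  Step 20: b b b b b b b b B B B B  =>  b b b b b b b b b B B B   (applied B -> b)
  Step 21: b b b b b b b b b B B B  =>  b b b b b b b b b b B B   (applied B -> b)
  Step 22: b b b b b b b b b b B B  =>  b b b b b b b b b b B B B   (applied B -> B B)
  Step 23: b b b b b b b b b b B B B  =>  b b b b b b b b b b B B B B   (applied B -> B B)
  Step 24: b b b b b b b b b b B B B B  =>  b b b b b b b b b b B B B B B   (applied B -> B B)
  Step 25: b b b b b b b b b b B B B B B  =>  b b b b b b b b b b b B B B B   (applied B -> b)
  Step 26: b b b b b b b b b b b B B B B  =>  b b b b b b b b b b b b B B B   (applied B -> b)
  Step 27: b b b b b b b b b b b b B B B  =>  b b b b b b b b b b b b B B B B   (applied B -> B B)
  Step 28: b b b b b b b b b b b b B B B B  =>  b b b b b b b b b b b b b B B B   (applied B -> b)
  Step 29: b b b b b b b b b b b b b B B B  =>  b b b b b b b b b b b b b b B B   (applied B -> b)
  Step 30: b b b b b b b b b b b b b b B B  =>  b b b b b b b b b b b b b b B B B   (applied B -> B B)
  Step 31: b b b b b b b b b b b b b b B B B  =>  b b b b b b b b b b b b b b B B B B   (applied B -> B B)
  Step 32: b b b b b b b b b b b b b b B B B B  =>  b b b b b b b b b b b b b b b B B B   (applied B -> b)
  Step 33: b b b b b b b b b b b b b b b B B B  =>  b b b b b b b b b b b b b b b b B B   (applied B -> b)
  Step 34: b b b b b b b b b b b b b b b b B B  =>  b b b b b b b b b b b b b b b b B B B   (applied B -> B B)
  Step 35: b b b b b b b b b b b b b b b b B B B  =>  b b b b b b b b b b b b b b b b b B B   (applied B -> b)
  Step 36: b b b b b b b b b b b b b b b b b B B  =>  b b b b b b b b b b b b b b b b b b B   (applied B -> b)
  Step 37: b b b b b b b b b b b b b b b b b b B  =>  b b b b b b b b b b b b b b b b b b b   (applied B -> b)
Final yield: b b b b b b b b b b b b b b b b b b b
Total rewrite steps: 37

37


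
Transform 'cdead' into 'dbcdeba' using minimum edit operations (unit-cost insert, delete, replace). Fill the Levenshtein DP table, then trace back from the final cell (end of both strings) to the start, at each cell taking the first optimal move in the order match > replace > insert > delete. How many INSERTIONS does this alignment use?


Edit distance = 4. Backtracking from cell (5, 7) with preference match > replace > insert > delete,
then listing the resulting alignment 'cdead' -> 'dbcdeba' left to right:
  Step 1: insert 'd' [insertion #1]
  Step 2: insert 'b' [insertion #2]
  Step 3: keep 'c'
  Step 4: keep 'd'
  Step 5: keep 'e'
  Step 6: replace a->b
  Step 7: replace d->a
Total insertions: 2

2


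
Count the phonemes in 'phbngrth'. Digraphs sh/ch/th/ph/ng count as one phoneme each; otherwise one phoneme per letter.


Parsing 'phbngrth' greedily, digraphs first:
  'ph' -> digraph (1 consonant phoneme) (phonemes so far: 1)
  'b' -> consonant phoneme (phonemes so far: 2)
  'ng' -> digraph (1 consonant phoneme) (phonemes so far: 3)
  'r' -> consonant phoneme (phonemes so far: 4)
  'th' -> digraph (1 consonant phoneme) (phonemes so far: 5)
Total phonemes: 5

5


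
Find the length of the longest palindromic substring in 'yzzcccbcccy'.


Scanning 'yzzcccbcccy' for palindromic substrings.
Substring at positions 3-9: 'cccbccc'.
Check: reverse('cccbccc') = 'cccbccc' -> palindrome confirmed.
Neighbouring characters ('z' / 'y') break symmetry, so it cannot extend further.
No longer palindromic substring exists; longest length = 7

7


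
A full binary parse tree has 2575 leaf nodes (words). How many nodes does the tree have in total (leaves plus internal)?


Leaf nodes (terminals): 2575
Internal nodes = n - 1 = 2575 - 1 = 2574
Total = leaves + internal = 2575 + 2574 = 5149

5149


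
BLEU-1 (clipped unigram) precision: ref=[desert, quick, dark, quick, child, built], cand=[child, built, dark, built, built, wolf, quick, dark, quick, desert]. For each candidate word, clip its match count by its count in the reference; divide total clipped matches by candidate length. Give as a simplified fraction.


Reference word counts: {'built': 1, 'child': 1, 'dark': 1, 'desert': 1, 'quick': 2}
Checking each candidate word (with clipping):
  'child' -> in reference (ref count 1, used 1/1) -> match (matches: 1)
  'built' -> in reference (ref count 1, used 1/1) -> match (matches: 2)
  'dark' -> in reference (ref count 1, used 1/1) -> match (matches: 3)
  'built' -> ref count 1 already used up (1/1) -> clipped, no match (matches: 3)
  'built' -> ref count 1 already used up (1/1) -> clipped, no match (matches: 3)
  'wolf' -> not in reference -> no match (matches: 3)
  'quick' -> in reference (ref count 2, used 1/2) -> match (matches: 4)
  'dark' -> ref count 1 already used up (1/1) -> clipped, no match (matches: 4)
  'quick' -> in reference (ref count 2, used 2/2) -> match (matches: 5)
  'desert' -> in reference (ref count 1, used 1/1) -> match (matches: 6)
Clipped matches: 6, Candidate length: 10
Precision = 6/10 = 3/5

3/5


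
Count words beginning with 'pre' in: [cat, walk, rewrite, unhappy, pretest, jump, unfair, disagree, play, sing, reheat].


Checking each word for prefix 'pre':
  'cat' -> no (count: 0)
  'walk' -> no (count: 0)
  'rewrite' -> no (count: 0)
  'unhappy' -> no (count: 0)
  'pretest' -> YES, starts with 'pre' (count: 1)
  'jump' -> no (count: 1)
  'unfair' -> no (count: 1)
  'disagree' -> no (count: 1)
  'play' -> no (count: 1)
  'sing' -> no (count: 1)
  'reheat' -> no (count: 1)
Total with prefix 'pre': 1

1


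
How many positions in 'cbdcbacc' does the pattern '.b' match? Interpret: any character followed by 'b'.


Pattern: .b means any character followed by 'b'.
Scanning 'cbdcbacc' position-by-position:
  Pos 0: window 'cb' -> MATCH
  Pos 1: window 'bd' -> no
  Pos 2: window 'dc' -> no
  Pos 3: window 'cb' -> MATCH
  Pos 4: window 'ba' -> no
  Pos 5: window 'ac' -> no
  Pos 6: window 'cc' -> no
  Pos 7: window 'c' -> no
Total matches: 2

2


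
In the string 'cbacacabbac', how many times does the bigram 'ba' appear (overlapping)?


Scanning 'cbacacabbac' for bigram 'ba':
  Position 0: 'cb' -> no
  Position 1: 'ba' -> MATCH
  Position 2: 'ac' -> no
  Position 3: 'ca' -> no
  Position 4: 'ac' -> no
  Position 5: 'ca' -> no
  Position 6: 'ab' -> no
  Position 7: 'bb' -> no
  Position 8: 'ba' -> MATCH
  Position 9: 'ac' -> no
Total matches: 2

2


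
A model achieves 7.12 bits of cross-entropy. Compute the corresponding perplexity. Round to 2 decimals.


Perplexity formula: PP = 2^H
H = 7.12
PP = 2^7.12
Decompose: 2^7.12 = 2^7 * 2^0.12
2^7 = 128, 2^0.12 ~ 1.0867349
PP ~ 128 * 1.0867349 = 139.1020672
Rounded to 2 decimals: 139.10

139.10


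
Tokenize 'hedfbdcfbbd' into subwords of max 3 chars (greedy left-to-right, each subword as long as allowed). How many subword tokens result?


'hedfbdcfbbd' has 11 characters.
Chunking with max size 3:
  Chunk 1: 'hed' (positions 0-2)
  Chunk 2: 'fbd' (positions 3-5)
  Chunk 3: 'cfb' (positions 6-8)
  Chunk 4: 'bd' (positions 9-10)
Total chunks: ceil(11 / 3) = 4

4


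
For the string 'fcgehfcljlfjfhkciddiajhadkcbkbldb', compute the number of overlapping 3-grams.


String 'fcgehfcljlfjfhkciddiajhadkcbkbldb' has length L = 33.
Number of overlapping n-grams = L - n + 1
Substituting: 33 - 3 + 1 = 31

31


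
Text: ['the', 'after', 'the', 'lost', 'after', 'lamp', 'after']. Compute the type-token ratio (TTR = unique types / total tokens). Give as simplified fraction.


Tokens: 7
Unique types: ('after', 'lamp', 'lost', 'the') = 4
TTR = 4/7
Already in lowest terms.

4/7


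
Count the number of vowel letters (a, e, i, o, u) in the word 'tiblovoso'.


Scanning each character of 'tiblovoso':
  Position 1: 't' -> consonant (running count: 0)
  Position 2: 'i' -> vowel (running count: 1)
  Position 3: 'b' -> consonant (running count: 1)
  Position 4: 'l' -> consonant (running count: 1)
  Position 5: 'o' -> vowel (running count: 2)
  Position 6: 'v' -> consonant (running count: 2)
  Position 7: 'o' -> vowel (running count: 3)
  Position 8: 's' -> consonant (running count: 3)
  Position 9: 'o' -> vowel (running count: 4)
Total vowels: 4

4


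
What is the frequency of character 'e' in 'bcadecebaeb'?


Scanning 'bcadecebaeb' for 'e':
  Position 4: 'e' -> MATCH (count: 1)
  Position 6: 'e' -> MATCH (count: 2)
  Position 9: 'e' -> MATCH (count: 3)
Total occurrences of 'e': 3

3


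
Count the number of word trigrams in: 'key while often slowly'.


Word trigrams from [4] words:
  Trigram 1: (key while often)
  Trigram 2: (while often slowly)
Total word trigrams: 4 - 2 = 2

2


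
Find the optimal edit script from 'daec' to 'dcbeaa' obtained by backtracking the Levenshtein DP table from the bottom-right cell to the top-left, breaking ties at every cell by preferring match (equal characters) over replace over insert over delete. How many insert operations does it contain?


Edit distance = 4. Backtracking from cell (4, 6) with preference match > replace > insert > delete,
then listing the resulting alignment 'daec' -> 'dcbeaa' left to right:
  Step 1: keep 'd'
  Step 2: insert 'c' [insertion #1]
  Step 3: replace a->b
  Step 4: keep 'e'
  Step 5: insert 'a' [insertion #2]
  Step 6: replace c->a
Total insertions: 2

2


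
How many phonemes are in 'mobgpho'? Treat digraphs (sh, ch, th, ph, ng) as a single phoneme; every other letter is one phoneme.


Parsing 'mobgpho' greedily, digraphs first:
  'm' -> consonant phoneme (phonemes so far: 1)
  'o' -> vowel phoneme (phonemes so far: 2)
  'b' -> consonant phoneme (phonemes so far: 3)
  'g' -> consonant phoneme (phonemes so far: 4)
  'ph' -> digraph (1 consonant phoneme) (phonemes so far: 5)
  'o' -> vowel phoneme (phonemes so far: 6)
Total phonemes: 6

6


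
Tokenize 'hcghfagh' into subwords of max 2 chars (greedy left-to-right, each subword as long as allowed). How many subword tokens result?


'hcghfagh' has 8 characters.
Chunking with max size 2:
  Chunk 1: 'hc' (positions 0-1)
  Chunk 2: 'gh' (positions 2-3)
  Chunk 3: 'fa' (positions 4-5)
  Chunk 4: 'gh' (positions 6-7)
Total chunks: ceil(8 / 2) = 4

4


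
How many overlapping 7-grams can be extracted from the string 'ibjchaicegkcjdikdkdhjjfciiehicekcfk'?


String 'ibjchaicegkcjdikdkdhjjfciiehicekcfk' has length L = 35.
Number of overlapping n-grams = L - n + 1
Substituting: 35 - 7 + 1 = 29

29


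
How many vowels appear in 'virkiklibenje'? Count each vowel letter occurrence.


Scanning each character of 'virkiklibenje':
  Position 1: 'v' -> consonant (running count: 0)
  Position 2: 'i' -> vowel (running count: 1)
  Position 3: 'r' -> consonant (running count: 1)
  Position 4: 'k' -> consonant (running count: 1)
  Position 5: 'i' -> vowel (running count: 2)
  Position 6: 'k' -> consonant (running count: 2)
  Position 7: 'l' -> consonant (running count: 2)
  Position 8: 'i' -> vowel (running count: 3)
  Position 9: 'b' -> consonant (running count: 3)
  Position 10: 'e' -> vowel (running count: 4)
  Position 11: 'n' -> consonant (running count: 4)
  Position 12: 'j' -> consonant (running count: 4)
  Position 13: 'e' -> vowel (running count: 5)
Total vowels: 5

5


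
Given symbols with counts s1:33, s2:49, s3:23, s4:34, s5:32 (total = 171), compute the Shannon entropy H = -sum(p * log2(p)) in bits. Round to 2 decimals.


Computing entropy H = -sum(p_i * log2(p_i)):
  s1: p = 33/171 = 0.1930, -p*log2(p) = 0.4580
  s2: p = 49/171 = 0.2865, -p*log2(p) = 0.5167
  s3: p = 23/171 = 0.1345, -p*log2(p) = 0.3893
  s4: p = 34/171 = 0.1988, -p*log2(p) = 0.4634
  s5: p = 32/171 = 0.1871, -p*log2(p) = 0.4525
H = sum of terms = 2.2799
Rounded to 2 decimals: 2.28

2.28


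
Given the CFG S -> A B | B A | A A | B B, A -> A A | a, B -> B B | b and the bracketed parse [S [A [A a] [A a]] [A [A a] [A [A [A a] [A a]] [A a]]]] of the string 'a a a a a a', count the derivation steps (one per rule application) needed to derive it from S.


Every bracketed nonterminal node [X ...] in the tree is produced by exactly one rule application.
Reading the tree off as a leftmost derivation:
  Step 1: S  =>  A A   (applied S -> A A)
  Step 2: A A  =>  A A A   (applied A -> A A)
  Step 3: A A A  =>  a A A   (applied A -> a)
  Step 4: a A A  =>  a a A   (applied A -> a)
  Step 5: a a A  =>  a a A A   (applied A -> A A)
  Step 6: a a A A  =>  a a a A   (applied A -> a)
  Step 7: a a a A  =>  a a a A A   (applied A -> A A)
  Step 8: a a a A A  =>  a a a A A A   (applied A -> A A)
  Step 9: a a a A A A  =>  a a a a A A   (applied A -> a)
  Step 10: a a a a A A  =>  a a a a a A   (applied A -> a)
  Step 11: a a a a a A  =>  a a a a a a   (applied A -> a)
Final yield: a a a a a a
Total rewrite steps: 11

11


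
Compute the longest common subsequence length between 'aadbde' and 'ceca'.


DP table for LCS of 'aadbde' and 'ceca':
       c  e  c  a
    0  0  0  0  0
  a 0  0  0  0  1
  a 0  0  0  0  1
  d 0  0  0  0  1
  b 0  0  0  0  1
  d 0  0  0  0  1
  e 0  0  1  1  1
LCS: 'a'
LCS length = 1

1


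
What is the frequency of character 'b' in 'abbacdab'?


Scanning 'abbacdab' for 'b':
  Position 1: 'b' -> MATCH (count: 1)
  Position 2: 'b' -> MATCH (count: 2)
  Position 7: 'b' -> MATCH (count: 3)
Total occurrences of 'b': 3

3


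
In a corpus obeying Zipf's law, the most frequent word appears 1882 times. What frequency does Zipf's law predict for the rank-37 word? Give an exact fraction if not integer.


Zipf's law: freq(rank) = f1 / rank
f1 = 1882, rank = 37
freq = 1882 / 37
GCD(1882, 37) = 1
Simplified: 1882/37

1882/37


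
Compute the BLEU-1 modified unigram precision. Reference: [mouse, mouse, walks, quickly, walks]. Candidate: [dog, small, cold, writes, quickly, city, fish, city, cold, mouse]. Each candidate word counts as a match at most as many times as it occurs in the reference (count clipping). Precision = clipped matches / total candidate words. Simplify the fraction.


Reference word counts: {'mouse': 2, 'quickly': 1, 'walks': 2}
Checking each candidate word (with clipping):
  'dog' -> not in reference -> no match (matches: 0)
  'small' -> not in reference -> no match (matches: 0)
  'cold' -> not in reference -> no match (matches: 0)
  'writes' -> not in reference -> no match (matches: 0)
  'quickly' -> in reference (ref count 1, used 1/1) -> match (matches: 1)
  'city' -> not in reference -> no match (matches: 1)
  'fish' -> not in reference -> no match (matches: 1)
  'city' -> not in reference -> no match (matches: 1)
  'cold' -> not in reference -> no match (matches: 1)
  'mouse' -> in reference (ref count 2, used 1/2) -> match (matches: 2)
Clipped matches: 2, Candidate length: 10
Precision = 2/10 = 1/5

1/5


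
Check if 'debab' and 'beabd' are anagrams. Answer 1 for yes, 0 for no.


Sort characters of 'debab': 'abbde'
Sort characters of 'beabd': 'abbde'
Sorted forms match -> they ARE anagrams
Result: 1

1


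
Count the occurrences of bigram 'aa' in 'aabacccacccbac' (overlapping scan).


Scanning 'aabacccacccbac' for bigram 'aa':
  Position 0: 'aa' -> MATCH
  Position 1: 'ab' -> no
  Position 2: 'ba' -> no
  Position 3: 'ac' -> no
  Position 4: 'cc' -> no
  Position 5: 'cc' -> no
  Position 6: 'ca' -> no
  Position 7: 'ac' -> no
  Position 8: 'cc' -> no
  Position 9: 'cc' -> no
  Position 10: 'cb' -> no
  Position 11: 'ba' -> no
  Position 12: 'ac' -> no
Total matches: 1

1


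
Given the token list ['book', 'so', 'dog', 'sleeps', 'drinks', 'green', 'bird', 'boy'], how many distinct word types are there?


Listing all tokens and tracking unique types:
  Token 1: 'book' -> NEW (unique so far: 1)
  Token 2: 'so' -> NEW (unique so far: 2)
  Token 3: 'dog' -> NEW (unique so far: 3)
  Token 4: 'sleeps' -> NEW (unique so far: 4)
  Token 5: 'drinks' -> NEW (unique so far: 5)
  Token 6: 'green' -> NEW (unique so far: 6)
  Token 7: 'bird' -> NEW (unique so far: 7)
  Token 8: 'boy' -> NEW (unique so far: 8)
Unique types: ('bird', 'book', 'boy', 'dog', 'drinks', 'green', 'sleeps', 'so')
Vocabulary size: 8

8


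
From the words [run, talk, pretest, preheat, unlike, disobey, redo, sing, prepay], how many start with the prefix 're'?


Checking each word for prefix 're':
  'run' -> no (count: 0)
  'talk' -> no (count: 0)
  'pretest' -> no (count: 0)
  'preheat' -> no (count: 0)
  'unlike' -> no (count: 0)
  'disobey' -> no (count: 0)
  'redo' -> YES, starts with 're' (count: 1)
  'sing' -> no (count: 1)
  'prepay' -> no (count: 1)
Total with prefix 're': 1

1


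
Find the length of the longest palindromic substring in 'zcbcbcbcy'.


Scanning 'zcbcbcbcy' for palindromic substrings.
Substring at positions 1-7: 'cbcbcbc'.
Check: reverse('cbcbcbc') = 'cbcbcbc' -> palindrome confirmed.
Neighbouring characters ('z' / 'y') break symmetry, so it cannot extend further.
No longer palindromic substring exists; longest length = 7

7


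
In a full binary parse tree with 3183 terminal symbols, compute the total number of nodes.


Leaf nodes (terminals): 3183
Internal nodes = n - 1 = 3183 - 1 = 3182
Total = leaves + internal = 3183 + 3182 = 6365

6365


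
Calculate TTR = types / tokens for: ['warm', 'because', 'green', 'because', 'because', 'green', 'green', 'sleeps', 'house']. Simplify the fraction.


Tokens: 9
Unique types: ('because', 'green', 'house', 'sleeps', 'warm') = 5
TTR = 5/9
Already in lowest terms.

5/9


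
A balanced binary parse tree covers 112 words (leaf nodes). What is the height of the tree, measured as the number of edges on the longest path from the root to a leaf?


In a balanced binary tree with n leaves the deepest leaf is ceil(log2(n)) edges below the root.
log2(112) = 6.8074
ceil(6.8074) = 7
height (edges) = 7

7


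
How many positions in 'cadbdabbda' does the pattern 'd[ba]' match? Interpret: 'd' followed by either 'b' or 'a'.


Pattern: d[ba] means 'd' followed by either 'b' or 'a'.
Scanning 'cadbdabbda' position-by-position:
  Pos 0: window 'ca' -> no
  Pos 1: window 'ad' -> no
  Pos 2: window 'db' -> MATCH
  Pos 3: window 'bd' -> no
  Pos 4: window 'da' -> MATCH
  Pos 5: window 'ab' -> no
  Pos 6: window 'bb' -> no
  Pos 7: window 'bd' -> no
  Pos 8: window 'da' -> MATCH
  Pos 9: window 'a' -> no
Total matches: 3

3


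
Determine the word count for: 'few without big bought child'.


Counting words by splitting on spaces:
  Word 1: 'few'
  Word 2: 'without'
  Word 3: 'big'
  Word 4: 'bought'
  Word 5: 'child'
Total words: 5

5


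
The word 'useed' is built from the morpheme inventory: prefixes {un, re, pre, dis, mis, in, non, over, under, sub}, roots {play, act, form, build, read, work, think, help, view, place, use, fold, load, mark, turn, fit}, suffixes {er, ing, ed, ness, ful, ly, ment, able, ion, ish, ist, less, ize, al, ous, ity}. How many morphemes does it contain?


Segmenting 'useed' against the inventory:
  'use' -> root (morpheme 1)
  'ed' -> suffix (morpheme 2)
Total morphemes: 2

2


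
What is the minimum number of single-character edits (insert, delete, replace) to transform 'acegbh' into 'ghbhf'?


Building DP table for s1='acegbh' (len 6) and s2='ghbhf' (len 5):
       g  h  b  h  f
    0  1  2  3  4  5
  a 1  1  2  3  4  5
  c 2  2  2  3  4  5
  e 3  3  3  3  4  5
  g 4  3  4  4  4  5
  b 5  4  4  4  5  5
  h 6  5  4  5  4  5
Edit distance = dp[6][5] = 5

5


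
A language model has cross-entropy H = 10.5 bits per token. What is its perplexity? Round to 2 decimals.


Perplexity formula: PP = 2^H
H = 10.5
PP = 2^10.5
Decompose: 2^10.5 = 2^10 * 2^0.5 = 2^10 * sqrt(2)
2^10 = 1024, sqrt(2) ~ 1.4142136
PP ~ 1024 * 1.4142136 = 1448.1547264
Rounded to 2 decimals: 1448.15

1448.15


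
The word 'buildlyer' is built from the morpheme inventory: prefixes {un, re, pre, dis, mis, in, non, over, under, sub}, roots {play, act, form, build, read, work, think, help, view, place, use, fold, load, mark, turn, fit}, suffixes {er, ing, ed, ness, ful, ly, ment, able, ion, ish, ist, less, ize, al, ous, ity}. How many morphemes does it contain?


Segmenting 'buildlyer' against the inventory:
  'build' -> root (morpheme 1)
  'ly' -> suffix (morpheme 2)
  'er' -> suffix (morpheme 3)
Total morphemes: 3

3


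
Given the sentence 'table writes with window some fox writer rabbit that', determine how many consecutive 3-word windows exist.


Word trigrams from [9] words:
  Trigram 1: (table writes with)
  Trigram 2: (writes with window)
  Trigram 3: (with window some)
  Trigram 4: (window some fox)
  Trigram 5: (some fox writer)
  Trigram 6: (fox writer rabbit)
  Trigram 7: (writer rabbit that)
Total word trigrams: 9 - 2 = 7

7


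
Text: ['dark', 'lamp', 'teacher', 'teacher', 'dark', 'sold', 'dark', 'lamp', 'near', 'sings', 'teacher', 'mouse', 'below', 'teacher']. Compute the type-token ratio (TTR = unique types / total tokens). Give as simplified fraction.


Tokens: 14
Unique types: ('below', 'dark', 'lamp', 'mouse', 'near', 'sings', 'sold', 'teacher') = 8
TTR = 8/14
Simplify: divide both by 2 -> 4/7
TTR = 4/7

4/7


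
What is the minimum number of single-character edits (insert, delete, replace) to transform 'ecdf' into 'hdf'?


Building DP table for s1='ecdf' (len 4) and s2='hdf' (len 3):
       h  d  f
    0  1  2  3
  e 1  1  2  3
  c 2  2  2  3
  d 3  3  2  3
  f 4  4  3  2
Edit distance = dp[4][3] = 2

2


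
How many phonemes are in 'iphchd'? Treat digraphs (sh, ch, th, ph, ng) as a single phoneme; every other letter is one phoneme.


Parsing 'iphchd' greedily, digraphs first:
  'i' -> vowel phoneme (phonemes so far: 1)
  'ph' -> digraph (1 consonant phoneme) (phonemes so far: 2)
  'ch' -> digraph (1 consonant phoneme) (phonemes so far: 3)
  'd' -> consonant phoneme (phonemes so far: 4)
Total phonemes: 4

4


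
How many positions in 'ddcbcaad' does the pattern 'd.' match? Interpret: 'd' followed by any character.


Pattern: d. means 'd' followed by any character.
Scanning 'ddcbcaad' position-by-position:
  Pos 0: window 'dd' -> MATCH
  Pos 1: window 'dc' -> MATCH
  Pos 2: window 'cb' -> no
  Pos 3: window 'bc' -> no
  Pos 4: window 'ca' -> no
  Pos 5: window 'aa' -> no
  Pos 6: window 'ad' -> no
  Pos 7: window 'd' -> no
Total matches: 2

2


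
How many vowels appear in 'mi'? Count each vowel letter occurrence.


Scanning each character of 'mi':
  Position 1: 'm' -> consonant (running count: 0)
  Position 2: 'i' -> vowel (running count: 1)
Total vowels: 1

1


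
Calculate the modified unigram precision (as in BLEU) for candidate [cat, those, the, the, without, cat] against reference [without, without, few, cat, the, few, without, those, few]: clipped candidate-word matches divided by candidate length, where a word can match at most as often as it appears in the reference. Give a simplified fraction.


Reference word counts: {'cat': 1, 'few': 3, 'the': 1, 'those': 1, 'without': 3}
Checking each candidate word (with clipping):
  'cat' -> in reference (ref count 1, used 1/1) -> match (matches: 1)
  'those' -> in reference (ref count 1, used 1/1) -> match (matches: 2)
  'the' -> in reference (ref count 1, used 1/1) -> match (matches: 3)
  'the' -> ref count 1 already used up (1/1) -> clipped, no match (matches: 3)
  'without' -> in reference (ref count 3, used 1/3) -> match (matches: 4)
  'cat' -> ref count 1 already used up (1/1) -> clipped, no match (matches: 4)
Clipped matches: 4, Candidate length: 6
Precision = 4/6 = 2/3

2/3


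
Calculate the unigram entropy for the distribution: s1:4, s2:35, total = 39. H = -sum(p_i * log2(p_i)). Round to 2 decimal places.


Computing entropy H = -sum(p_i * log2(p_i)):
  s1: p = 4/39 = 0.1026, -p*log2(p) = 0.3370
  s2: p = 35/39 = 0.8974, -p*log2(p) = 0.1401
H = sum of terms = 0.4771
Rounded to 2 decimals: 0.48

0.48


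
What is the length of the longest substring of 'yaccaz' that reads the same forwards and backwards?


Scanning 'yaccaz' for palindromic substrings.
Substring at positions 1-4: 'acca'.
Check: reverse('acca') = 'acca' -> palindrome confirmed.
Neighbouring characters ('y' / 'z') break symmetry, so it cannot extend further.
No longer palindromic substring exists; longest length = 4

4


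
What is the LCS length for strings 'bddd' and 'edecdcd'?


DP table for LCS of 'bddd' and 'edecdcd':
       e  d  e  c  d  c  d
    0  0  0  0  0  0  0  0
  b 0  0  0  0  0  0  0  0
  d 0  0  1  1  1  1  1  1
  d 0  0  1  1  1  2  2  2
  d 0  0  1  1  1  2  2  3
LCS: 'ddd'
LCS length = 3

3


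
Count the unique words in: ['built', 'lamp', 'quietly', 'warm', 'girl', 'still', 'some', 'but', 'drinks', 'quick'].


Listing all tokens and tracking unique types:
  Token 1: 'built' -> NEW (unique so far: 1)
  Token 2: 'lamp' -> NEW (unique so far: 2)
  Token 3: 'quietly' -> NEW (unique so far: 3)
  Token 4: 'warm' -> NEW (unique so far: 4)
  Token 5: 'girl' -> NEW (unique so far: 5)
  Token 6: 'still' -> NEW (unique so far: 6)
  Token 7: 'some' -> NEW (unique so far: 7)
  Token 8: 'but' -> NEW (unique so far: 8)
  Token 9: 'drinks' -> NEW (unique so far: 9)
  Token 10: 'quick' -> NEW (unique so far: 10)
Unique types: ('built', 'but', 'drinks', 'girl', 'lamp', 'quick', 'quietly', 'some', 'still', 'warm')
Vocabulary size: 10

10


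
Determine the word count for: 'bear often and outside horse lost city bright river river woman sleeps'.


Counting words by splitting on spaces:
  Word 1: 'bear'
  Word 2: 'often'
  Word 3: 'and'
  Word 4: 'outside'
  Word 5: 'horse'
  Word 6: 'lost'
  Word 7: 'city'
  Word 8: 'bright'
  Word 9: 'river'
  Word 10: 'river'
  Word 11: 'woman'
  Word 12: 'sleeps'
Total words: 12

12
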